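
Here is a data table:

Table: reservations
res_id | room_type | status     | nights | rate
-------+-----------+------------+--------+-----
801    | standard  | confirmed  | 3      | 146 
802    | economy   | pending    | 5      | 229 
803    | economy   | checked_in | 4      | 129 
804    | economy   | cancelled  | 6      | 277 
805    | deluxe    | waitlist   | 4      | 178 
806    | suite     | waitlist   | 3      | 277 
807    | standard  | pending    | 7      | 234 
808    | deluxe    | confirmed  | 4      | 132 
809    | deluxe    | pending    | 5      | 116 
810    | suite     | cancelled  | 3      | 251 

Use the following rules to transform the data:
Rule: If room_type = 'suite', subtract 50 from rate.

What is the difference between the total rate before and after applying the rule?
100

Step 1: Original sum of rate = 1969
Step 2: 2 records have room_type = 'suite'
Step 3: Each affected record changes by -50
Step 4: Total change = 2 × -50 = -100
Step 5: New sum = 1969 + -100 = 1869
Step 6: Difference = |1869 - 1969| = 100
        (Sum decreased by 100)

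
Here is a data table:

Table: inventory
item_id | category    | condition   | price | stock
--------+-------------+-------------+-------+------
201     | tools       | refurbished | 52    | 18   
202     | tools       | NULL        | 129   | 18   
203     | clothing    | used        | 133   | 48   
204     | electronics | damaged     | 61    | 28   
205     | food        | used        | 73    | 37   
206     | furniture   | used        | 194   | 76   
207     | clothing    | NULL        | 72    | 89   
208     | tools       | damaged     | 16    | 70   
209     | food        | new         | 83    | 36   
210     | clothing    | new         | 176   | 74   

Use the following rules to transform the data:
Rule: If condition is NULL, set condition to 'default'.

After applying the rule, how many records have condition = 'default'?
2

Step 1: Count records where condition IS NULL
Step 2: Found 2 records with NULL condition
Step 3: These records will have condition set to 'default'
Step 4: Records already having condition = 'default': 0
Step 5: Answer: 2 + 0 = 2 records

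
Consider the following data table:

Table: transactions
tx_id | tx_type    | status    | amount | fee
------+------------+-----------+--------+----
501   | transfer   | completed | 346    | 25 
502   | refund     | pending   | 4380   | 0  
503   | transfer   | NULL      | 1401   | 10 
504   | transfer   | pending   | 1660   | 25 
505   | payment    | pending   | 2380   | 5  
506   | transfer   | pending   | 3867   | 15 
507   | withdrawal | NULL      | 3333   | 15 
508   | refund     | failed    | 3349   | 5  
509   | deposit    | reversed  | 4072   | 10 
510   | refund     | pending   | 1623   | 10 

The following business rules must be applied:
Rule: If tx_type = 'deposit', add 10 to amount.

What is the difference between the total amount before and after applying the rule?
10

Step 1: Original sum of amount = 26411
Step 2: 1 records have tx_type = 'deposit'
Step 3: Each affected record changes by 10
Step 4: Total change = 1 × 10 = 10
Step 5: New sum = 26411 + 10 = 26421
Step 6: Difference = |26421 - 26411| = 10
        (Sum increased by 10)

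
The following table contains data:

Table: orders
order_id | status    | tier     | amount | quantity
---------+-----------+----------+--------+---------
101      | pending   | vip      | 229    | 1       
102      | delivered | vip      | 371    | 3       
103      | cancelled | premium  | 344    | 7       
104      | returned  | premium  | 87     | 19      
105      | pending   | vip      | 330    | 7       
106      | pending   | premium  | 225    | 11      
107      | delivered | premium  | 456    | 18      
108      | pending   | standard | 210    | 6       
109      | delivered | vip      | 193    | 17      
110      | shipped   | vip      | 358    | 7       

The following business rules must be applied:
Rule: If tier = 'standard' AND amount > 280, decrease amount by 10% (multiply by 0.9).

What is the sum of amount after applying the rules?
2803

Step 1: Find records where tier = 'standard' AND amount > 280
Step 2: 0 records match, summing to 0
Step 3: After multiplier: 0 × 0.9 = 0.0
Step 4: Unaffected records sum: 2803
Step 5: Final sum = 0.0 + 2803 = 2803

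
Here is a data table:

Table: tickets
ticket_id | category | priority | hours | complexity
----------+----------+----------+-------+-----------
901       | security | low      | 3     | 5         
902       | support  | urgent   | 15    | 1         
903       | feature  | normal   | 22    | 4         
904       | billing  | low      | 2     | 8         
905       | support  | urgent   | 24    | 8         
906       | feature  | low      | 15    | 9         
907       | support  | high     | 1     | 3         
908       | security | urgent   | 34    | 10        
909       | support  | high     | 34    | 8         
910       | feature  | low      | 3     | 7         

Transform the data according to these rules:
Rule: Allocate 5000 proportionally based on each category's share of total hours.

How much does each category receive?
billing: 65.36, feature: 1307.19, security: 1209.15, support: 2418.3

Step 1: Calculate total hours = 153
Step 2: Calculate each category's proportion:
  billing: 2/153 = 1.31% → 65.36
  feature: 40/153 = 26.14% → 1307.19
  security: 37/153 = 24.18% → 1209.15
  support: 74/153 = 48.37% → 2418.3
Step 3: Verify: sum of allocations ≈ 5000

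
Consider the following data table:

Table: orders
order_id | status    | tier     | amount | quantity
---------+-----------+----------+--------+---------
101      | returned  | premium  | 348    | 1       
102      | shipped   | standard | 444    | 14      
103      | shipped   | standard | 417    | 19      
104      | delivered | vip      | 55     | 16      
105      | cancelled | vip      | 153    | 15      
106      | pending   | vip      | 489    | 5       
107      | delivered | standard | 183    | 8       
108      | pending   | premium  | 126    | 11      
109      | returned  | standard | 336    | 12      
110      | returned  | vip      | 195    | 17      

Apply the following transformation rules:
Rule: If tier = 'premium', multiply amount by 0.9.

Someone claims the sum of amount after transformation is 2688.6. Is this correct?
No, the correct result is 2698.6.

Step 1: Calculate the correct sum after transformation
Step 2: Apply multiplier 0.9 to records where tier = 'premium'
Step 3: Correct result = 2698.6
Step 4: Claimed result = 2688.6
Step 5: 2698.6 ≠ 2688.6
Conclusion: The claimed result is incorrect. The correct answer is 2698.6.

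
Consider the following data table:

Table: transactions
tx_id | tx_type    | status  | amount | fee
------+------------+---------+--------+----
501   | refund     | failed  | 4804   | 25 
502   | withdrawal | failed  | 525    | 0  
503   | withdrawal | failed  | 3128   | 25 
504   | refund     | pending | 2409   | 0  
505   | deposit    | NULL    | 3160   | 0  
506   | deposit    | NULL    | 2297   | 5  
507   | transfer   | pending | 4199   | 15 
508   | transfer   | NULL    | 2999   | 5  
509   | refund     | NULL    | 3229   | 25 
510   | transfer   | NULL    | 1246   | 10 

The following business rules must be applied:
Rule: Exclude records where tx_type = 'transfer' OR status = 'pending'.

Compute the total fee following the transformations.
80

Step 1: Find records where tx_type = 'transfer' OR status = 'pending'
Step 2: 4 records match, summing to 30
Step 3: Original sum: 110
Step 4: Remaining sum = 110 - 30 = 80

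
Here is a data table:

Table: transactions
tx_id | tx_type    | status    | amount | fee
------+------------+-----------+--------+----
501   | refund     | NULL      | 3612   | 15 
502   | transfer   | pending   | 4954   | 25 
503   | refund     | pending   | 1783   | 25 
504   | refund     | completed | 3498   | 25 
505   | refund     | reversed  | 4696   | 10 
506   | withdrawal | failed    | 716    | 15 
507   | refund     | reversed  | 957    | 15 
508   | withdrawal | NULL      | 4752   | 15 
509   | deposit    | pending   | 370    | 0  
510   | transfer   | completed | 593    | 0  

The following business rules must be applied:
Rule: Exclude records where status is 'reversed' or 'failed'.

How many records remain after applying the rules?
7

Step 1: Count records to exclude
  - 2 (reversed) + 1 (failed) = 3 records
Step 2: Total records: 10
Step 3: Remaining = 10 - 3 = 7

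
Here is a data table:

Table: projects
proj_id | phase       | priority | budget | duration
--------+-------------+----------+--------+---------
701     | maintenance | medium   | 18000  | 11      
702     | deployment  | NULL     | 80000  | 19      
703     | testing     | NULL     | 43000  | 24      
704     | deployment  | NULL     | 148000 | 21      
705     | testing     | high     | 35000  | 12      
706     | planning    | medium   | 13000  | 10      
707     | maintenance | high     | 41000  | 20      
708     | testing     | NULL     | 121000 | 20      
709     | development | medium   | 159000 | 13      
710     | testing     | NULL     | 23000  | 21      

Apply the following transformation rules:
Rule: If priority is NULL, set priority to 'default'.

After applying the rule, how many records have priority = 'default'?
5

Step 1: Count records where priority IS NULL
Step 2: Found 5 records with NULL priority
Step 3: These records will have priority set to 'default'
Step 4: Records already having priority = 'default': 0
Step 5: Answer: 5 + 0 = 5 records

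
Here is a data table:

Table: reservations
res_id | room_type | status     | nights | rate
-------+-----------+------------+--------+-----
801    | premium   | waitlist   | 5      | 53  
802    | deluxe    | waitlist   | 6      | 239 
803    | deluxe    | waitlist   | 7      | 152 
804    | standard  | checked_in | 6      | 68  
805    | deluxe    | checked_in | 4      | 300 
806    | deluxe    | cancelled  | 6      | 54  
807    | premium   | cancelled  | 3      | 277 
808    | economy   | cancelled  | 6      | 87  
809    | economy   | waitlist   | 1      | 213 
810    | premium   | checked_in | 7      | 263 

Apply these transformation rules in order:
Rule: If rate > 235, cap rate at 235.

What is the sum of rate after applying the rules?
1567

Step 1: 4 records have rate > 235
Step 2: These records originally summed to 1079
Step 3: After capping: 4 × 235 = 940
Step 4: Unaffected records sum: 627
Step 5: Final sum = 940 + 627 = 1567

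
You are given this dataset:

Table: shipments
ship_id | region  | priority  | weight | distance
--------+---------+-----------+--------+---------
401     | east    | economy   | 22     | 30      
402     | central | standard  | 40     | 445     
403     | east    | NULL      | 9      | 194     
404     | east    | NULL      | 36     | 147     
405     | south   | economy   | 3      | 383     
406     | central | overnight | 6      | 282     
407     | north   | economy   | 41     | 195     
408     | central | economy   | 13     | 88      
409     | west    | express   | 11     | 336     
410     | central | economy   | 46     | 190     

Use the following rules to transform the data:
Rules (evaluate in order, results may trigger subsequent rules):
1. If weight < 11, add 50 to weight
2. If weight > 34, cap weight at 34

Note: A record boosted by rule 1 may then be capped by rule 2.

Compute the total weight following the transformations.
284

Step 1: Apply rule 1 to records with weight < 11
  - 3 records get bonus of 50
  - Of these, 3 records then exceed 34 and get capped
Step 2: Apply rule 2 to records with weight > 34
  - 4 records (original) are capped
Step 3: Calculate final sum = 284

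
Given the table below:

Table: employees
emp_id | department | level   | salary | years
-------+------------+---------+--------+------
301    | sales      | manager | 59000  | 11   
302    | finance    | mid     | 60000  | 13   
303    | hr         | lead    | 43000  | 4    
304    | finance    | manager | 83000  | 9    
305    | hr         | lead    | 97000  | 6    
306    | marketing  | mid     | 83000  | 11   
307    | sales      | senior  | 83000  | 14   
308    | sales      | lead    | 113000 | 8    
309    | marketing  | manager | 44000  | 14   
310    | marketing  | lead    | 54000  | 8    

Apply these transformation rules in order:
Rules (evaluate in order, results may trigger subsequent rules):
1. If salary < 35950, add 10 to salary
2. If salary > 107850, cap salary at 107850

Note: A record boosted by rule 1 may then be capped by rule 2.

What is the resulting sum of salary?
713850

Step 1: Apply rule 1 to records with salary < 35950
  - 0 records get bonus of 10
  - Of these, 0 records then exceed 107850 and get capped
Step 2: Apply rule 2 to records with salary > 107850
  - 1 records (original) are capped
Step 3: Calculate final sum = 713850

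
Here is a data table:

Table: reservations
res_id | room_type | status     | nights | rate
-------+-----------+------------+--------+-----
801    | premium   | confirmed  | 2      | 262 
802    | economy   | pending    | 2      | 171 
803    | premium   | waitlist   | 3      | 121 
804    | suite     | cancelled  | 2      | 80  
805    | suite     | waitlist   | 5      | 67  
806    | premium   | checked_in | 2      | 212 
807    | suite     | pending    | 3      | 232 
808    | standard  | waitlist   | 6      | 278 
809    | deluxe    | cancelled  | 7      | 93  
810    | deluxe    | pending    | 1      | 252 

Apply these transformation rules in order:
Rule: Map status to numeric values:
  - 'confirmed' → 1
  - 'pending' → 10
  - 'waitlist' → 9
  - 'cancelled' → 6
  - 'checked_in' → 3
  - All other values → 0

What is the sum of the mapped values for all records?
73

Step 1: Apply mapping to each record
Step 2: Count by status:
  'confirmed': 1 records × 1 = 1
  'pending': 3 records × 10 = 30
  'waitlist': 3 records × 9 = 27
  'cancelled': 2 records × 6 = 12
  'checked_in': 1 records × 3 = 3
Step 3: Sum all mapped values = 73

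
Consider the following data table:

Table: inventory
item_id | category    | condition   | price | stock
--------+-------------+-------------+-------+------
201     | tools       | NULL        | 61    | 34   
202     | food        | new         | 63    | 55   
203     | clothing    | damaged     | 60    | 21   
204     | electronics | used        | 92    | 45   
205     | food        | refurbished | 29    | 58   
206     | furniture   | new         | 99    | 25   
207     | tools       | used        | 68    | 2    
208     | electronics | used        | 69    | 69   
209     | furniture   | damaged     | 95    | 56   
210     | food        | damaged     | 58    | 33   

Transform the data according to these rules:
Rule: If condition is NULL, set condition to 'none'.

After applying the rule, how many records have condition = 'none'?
1

Step 1: Count records where condition IS NULL
Step 2: Found 1 records with NULL condition
Step 3: These records will have condition set to 'none'
Step 4: Records already having condition = 'none': 0
Step 5: Answer: 1 + 0 = 1 records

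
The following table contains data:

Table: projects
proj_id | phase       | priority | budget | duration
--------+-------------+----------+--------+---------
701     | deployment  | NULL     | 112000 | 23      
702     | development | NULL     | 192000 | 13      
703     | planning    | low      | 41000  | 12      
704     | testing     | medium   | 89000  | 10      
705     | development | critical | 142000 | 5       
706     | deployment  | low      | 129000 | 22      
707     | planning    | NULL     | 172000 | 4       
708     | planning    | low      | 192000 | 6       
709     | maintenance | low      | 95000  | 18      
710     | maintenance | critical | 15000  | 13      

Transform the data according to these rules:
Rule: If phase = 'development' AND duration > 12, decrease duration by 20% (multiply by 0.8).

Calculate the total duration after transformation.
123.4

Step 1: Find records where phase = 'development' AND duration > 12
Step 2: 1 records match, summing to 13
Step 3: After multiplier: 13 × 0.8 = 10.4
Step 4: Unaffected records sum: 113
Step 5: Final sum = 10.4 + 113 = 123.4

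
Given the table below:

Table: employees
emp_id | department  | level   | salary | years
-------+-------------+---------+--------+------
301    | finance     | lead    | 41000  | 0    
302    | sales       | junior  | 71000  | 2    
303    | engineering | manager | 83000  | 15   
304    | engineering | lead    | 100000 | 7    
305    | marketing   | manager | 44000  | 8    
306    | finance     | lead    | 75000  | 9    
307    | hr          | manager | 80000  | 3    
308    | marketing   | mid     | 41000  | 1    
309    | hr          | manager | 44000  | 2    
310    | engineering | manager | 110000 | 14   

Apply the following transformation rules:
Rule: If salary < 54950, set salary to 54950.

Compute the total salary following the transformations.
738800

Step 1: 4 records have salary < 54950
Step 2: These records originally summed to 170000
Step 3: After setting to minimum: 4 × 54950 = 219800
Step 4: Unaffected records sum: 519000
Step 5: Final sum = 219800 + 519000 = 738800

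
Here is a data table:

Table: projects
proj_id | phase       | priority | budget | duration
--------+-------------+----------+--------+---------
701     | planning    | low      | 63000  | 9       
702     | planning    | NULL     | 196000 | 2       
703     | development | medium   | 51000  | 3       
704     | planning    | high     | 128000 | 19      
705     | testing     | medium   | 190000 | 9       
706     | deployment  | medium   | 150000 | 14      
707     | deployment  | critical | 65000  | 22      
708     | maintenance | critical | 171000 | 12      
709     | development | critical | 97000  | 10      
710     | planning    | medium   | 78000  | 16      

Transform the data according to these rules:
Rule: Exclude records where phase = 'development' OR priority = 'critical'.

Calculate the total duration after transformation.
69

Step 1: Find records where phase = 'development' OR priority = 'critical'
Step 2: 4 records match, summing to 47
Step 3: Original sum: 116
Step 4: Remaining sum = 116 - 47 = 69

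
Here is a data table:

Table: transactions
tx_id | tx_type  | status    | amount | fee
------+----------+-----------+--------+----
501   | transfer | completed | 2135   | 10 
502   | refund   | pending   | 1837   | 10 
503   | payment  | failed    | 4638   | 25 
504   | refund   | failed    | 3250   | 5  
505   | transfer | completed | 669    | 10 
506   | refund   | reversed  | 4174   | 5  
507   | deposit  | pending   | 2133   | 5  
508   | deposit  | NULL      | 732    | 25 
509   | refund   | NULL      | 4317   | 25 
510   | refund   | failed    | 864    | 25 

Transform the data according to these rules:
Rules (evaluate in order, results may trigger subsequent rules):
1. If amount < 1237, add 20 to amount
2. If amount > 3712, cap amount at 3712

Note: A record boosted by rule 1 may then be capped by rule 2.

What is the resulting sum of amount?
22816

Step 1: Apply rule 1 to records with amount < 1237
  - 3 records get bonus of 20
  - Of these, 0 records then exceed 3712 and get capped
Step 2: Apply rule 2 to records with amount > 3712
  - 3 records (original) are capped
Step 3: Calculate final sum = 22816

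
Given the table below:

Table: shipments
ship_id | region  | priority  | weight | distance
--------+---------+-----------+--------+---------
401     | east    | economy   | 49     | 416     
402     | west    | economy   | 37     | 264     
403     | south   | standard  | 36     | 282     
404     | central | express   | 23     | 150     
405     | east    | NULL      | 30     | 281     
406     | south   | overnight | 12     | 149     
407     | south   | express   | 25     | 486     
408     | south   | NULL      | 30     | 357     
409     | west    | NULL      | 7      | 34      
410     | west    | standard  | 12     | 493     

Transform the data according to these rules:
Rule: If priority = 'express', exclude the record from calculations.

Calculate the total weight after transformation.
213

Step 1: Identify records where priority = 'express'
Step 2: The excluded records sum to 48
Step 3: Original total weight = 261
Step 4: Remaining total = 261 - 48 = 213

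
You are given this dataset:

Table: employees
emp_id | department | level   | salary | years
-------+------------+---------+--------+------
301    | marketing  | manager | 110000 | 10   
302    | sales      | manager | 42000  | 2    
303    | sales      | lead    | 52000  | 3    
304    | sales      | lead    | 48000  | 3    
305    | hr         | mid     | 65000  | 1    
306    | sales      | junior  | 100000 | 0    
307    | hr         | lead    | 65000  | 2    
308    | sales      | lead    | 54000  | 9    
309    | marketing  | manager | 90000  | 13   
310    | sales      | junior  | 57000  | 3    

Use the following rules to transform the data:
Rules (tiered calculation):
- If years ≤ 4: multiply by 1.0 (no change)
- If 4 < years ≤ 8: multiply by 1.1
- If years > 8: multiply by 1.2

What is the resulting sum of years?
52.4

Step 1: Tier 1 (years ≤ 4): 7 records, sum = 14 × 1.0 = 14.0
Step 2: Tier 2 (4 < years ≤ 8): 0 records, sum = 0 × 1.1 = 0.0
Step 3: Tier 3 (years > 8): 3 records, sum = 32 × 1.2 = 38.4
Step 4: Final sum = 14.0 + 0.0 + 38.4 = 52.4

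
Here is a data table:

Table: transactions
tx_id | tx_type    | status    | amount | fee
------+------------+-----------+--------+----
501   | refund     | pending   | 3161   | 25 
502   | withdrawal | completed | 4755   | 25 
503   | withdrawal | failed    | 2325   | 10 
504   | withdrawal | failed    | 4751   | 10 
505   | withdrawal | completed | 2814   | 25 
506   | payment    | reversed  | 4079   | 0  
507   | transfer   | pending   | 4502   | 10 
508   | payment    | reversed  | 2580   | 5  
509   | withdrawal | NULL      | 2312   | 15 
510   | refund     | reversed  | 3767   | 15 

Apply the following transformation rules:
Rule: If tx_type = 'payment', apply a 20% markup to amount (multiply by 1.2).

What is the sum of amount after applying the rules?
36377.8

Step 1: Records with tx_type = 'payment' have total amount = 6659
Step 2: Apply multiplier: 6659 × 1.2 = 7990.8
Step 3: Other records total: 28387
Step 4: Final sum = 7990.8 + 28387 = 36377.8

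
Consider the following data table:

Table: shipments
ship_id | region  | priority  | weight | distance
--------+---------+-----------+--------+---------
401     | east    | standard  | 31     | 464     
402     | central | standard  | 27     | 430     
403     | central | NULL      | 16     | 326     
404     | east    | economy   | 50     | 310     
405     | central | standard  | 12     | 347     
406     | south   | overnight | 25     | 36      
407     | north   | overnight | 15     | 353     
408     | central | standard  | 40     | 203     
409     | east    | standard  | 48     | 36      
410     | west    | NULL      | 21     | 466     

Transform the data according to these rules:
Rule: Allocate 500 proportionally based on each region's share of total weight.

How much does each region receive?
central: 166.67, east: 226.32, north: 26.32, south: 43.86, west: 36.84

Step 1: Calculate total weight = 285
Step 2: Calculate each region's proportion:
  central: 95/285 = 33.33% → 166.67
  east: 129/285 = 45.26% → 226.32
  north: 15/285 = 5.26% → 26.32
  south: 25/285 = 8.77% → 43.86
  west: 21/285 = 7.37% → 36.84
Step 3: Verify: sum of allocations ≈ 500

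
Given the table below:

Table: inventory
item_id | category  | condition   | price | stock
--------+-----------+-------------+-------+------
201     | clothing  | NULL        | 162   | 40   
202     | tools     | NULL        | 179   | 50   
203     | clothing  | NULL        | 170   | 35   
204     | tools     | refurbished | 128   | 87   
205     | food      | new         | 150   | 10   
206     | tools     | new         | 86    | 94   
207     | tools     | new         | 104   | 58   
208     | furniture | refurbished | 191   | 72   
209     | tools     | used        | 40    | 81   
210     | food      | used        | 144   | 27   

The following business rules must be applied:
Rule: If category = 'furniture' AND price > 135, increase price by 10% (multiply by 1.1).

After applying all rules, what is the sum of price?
1373.1

Step 1: Find records where category = 'furniture' AND price > 135
Step 2: 1 records match, summing to 191
Step 3: After multiplier: 191 × 1.1 = 210.1
Step 4: Unaffected records sum: 1163
Step 5: Final sum = 210.1 + 1163 = 1373.1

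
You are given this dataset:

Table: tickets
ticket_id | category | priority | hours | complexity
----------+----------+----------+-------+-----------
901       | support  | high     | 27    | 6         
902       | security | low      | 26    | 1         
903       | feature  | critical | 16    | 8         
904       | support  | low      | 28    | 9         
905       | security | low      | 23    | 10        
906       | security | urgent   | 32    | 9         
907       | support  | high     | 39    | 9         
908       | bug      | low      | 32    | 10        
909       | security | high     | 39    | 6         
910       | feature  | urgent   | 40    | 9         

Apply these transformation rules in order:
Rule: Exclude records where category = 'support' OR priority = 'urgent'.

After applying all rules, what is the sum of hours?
136

Step 1: Find records where category = 'support' OR priority = 'urgent'
Step 2: 5 records match, summing to 166
Step 3: Original sum: 302
Step 4: Remaining sum = 302 - 166 = 136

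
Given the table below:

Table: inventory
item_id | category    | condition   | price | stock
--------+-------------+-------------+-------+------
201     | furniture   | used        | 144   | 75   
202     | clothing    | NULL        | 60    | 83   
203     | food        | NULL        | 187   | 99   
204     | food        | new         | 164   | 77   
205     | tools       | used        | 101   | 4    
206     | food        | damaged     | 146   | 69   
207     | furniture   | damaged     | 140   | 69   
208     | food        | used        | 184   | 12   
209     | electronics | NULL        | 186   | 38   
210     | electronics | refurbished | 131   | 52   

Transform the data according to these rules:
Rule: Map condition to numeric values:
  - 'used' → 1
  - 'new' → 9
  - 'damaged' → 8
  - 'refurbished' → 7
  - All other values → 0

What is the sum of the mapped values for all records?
35

Step 1: Apply mapping to each record
Step 2: Count by status:
  'used': 3 records × 1 = 3
  'new': 1 records × 9 = 9
  'damaged': 2 records × 8 = 16
  'refurbished': 1 records × 7 = 7
Step 3: Sum all mapped values = 35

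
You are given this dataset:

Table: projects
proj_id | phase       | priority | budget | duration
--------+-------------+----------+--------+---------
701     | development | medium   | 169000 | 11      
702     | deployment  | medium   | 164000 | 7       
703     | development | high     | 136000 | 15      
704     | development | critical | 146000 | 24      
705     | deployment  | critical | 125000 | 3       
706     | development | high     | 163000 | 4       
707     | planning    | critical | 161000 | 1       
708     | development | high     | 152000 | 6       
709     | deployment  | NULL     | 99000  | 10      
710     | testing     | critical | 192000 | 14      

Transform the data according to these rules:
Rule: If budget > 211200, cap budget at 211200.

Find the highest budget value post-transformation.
192000

Step 1: Original maximum budget = 192000
Step 2: Check cap of 211200 against maximum
Step 3: No records exceed the cap (max 192000 <= cap 211200), so no capping applies
Step 4: Maximum after transformation = 192000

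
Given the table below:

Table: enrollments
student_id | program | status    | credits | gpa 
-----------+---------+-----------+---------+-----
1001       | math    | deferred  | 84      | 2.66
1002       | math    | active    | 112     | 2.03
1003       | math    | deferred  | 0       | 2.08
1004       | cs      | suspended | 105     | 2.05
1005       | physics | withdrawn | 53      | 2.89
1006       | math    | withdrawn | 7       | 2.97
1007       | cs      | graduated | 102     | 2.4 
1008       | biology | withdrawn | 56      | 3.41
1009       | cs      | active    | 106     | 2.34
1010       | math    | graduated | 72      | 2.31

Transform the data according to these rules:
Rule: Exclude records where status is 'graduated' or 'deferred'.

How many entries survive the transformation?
6

Step 1: Count records to exclude
  - 2 (graduated) + 2 (deferred) = 4 records
Step 2: Total records: 10
Step 3: Remaining = 10 - 4 = 6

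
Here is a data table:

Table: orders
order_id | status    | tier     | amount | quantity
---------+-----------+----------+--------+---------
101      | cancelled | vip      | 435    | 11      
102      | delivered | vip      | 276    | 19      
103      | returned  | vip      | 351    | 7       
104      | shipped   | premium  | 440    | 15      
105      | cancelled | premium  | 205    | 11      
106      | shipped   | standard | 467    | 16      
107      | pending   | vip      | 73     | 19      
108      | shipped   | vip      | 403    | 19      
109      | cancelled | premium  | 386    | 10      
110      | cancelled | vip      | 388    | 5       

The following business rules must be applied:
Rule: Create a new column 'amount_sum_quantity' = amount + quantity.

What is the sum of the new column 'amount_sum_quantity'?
3556

Step 1: For each record, compute amount + quantity
Example calculations:
  435 + 11 = 446
  276 + 19 = 295
  351 + 7 = 358
  ...
Step 2: Sum all derived values
Step 3: Total = 3556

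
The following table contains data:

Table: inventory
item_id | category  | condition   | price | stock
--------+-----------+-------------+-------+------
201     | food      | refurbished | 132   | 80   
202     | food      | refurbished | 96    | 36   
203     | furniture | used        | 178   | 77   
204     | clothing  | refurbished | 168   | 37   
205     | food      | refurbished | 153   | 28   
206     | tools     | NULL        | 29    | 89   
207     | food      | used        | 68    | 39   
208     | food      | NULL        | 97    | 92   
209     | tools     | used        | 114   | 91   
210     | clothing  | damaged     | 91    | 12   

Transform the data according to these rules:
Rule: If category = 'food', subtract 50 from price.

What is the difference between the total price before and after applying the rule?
250

Step 1: Original sum of price = 1126
Step 2: 5 records have category = 'food'
Step 3: Each affected record changes by -50
Step 4: Total change = 5 × -50 = -250
Step 5: New sum = 1126 + -250 = 876
Step 6: Difference = |876 - 1126| = 250
        (Sum decreased by 250)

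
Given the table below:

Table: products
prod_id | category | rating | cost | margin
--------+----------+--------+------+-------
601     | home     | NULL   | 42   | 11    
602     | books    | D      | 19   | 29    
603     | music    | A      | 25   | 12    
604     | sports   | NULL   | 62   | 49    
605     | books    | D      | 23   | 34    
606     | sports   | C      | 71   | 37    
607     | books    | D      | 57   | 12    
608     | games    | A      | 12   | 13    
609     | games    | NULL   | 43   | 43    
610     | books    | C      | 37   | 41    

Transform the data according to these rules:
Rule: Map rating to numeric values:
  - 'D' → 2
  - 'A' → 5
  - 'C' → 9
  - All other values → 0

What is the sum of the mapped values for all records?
34

Step 1: Apply mapping to each record
Step 2: Count by status:
  'D': 3 records × 2 = 6
  'A': 2 records × 5 = 10
  'C': 2 records × 9 = 18
Step 3: Sum all mapped values = 34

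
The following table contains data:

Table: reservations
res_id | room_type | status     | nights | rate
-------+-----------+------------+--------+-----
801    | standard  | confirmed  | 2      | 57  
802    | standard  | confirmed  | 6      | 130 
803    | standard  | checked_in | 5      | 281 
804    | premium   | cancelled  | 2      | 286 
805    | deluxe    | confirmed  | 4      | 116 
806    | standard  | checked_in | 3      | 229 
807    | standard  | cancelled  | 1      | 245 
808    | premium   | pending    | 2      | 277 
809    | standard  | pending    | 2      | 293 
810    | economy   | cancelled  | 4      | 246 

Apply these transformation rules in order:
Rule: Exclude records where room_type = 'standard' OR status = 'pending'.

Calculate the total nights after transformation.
10

Step 1: Find records where room_type = 'standard' OR status = 'pending'
Step 2: 7 records match, summing to 21
Step 3: Original sum: 31
Step 4: Remaining sum = 31 - 21 = 10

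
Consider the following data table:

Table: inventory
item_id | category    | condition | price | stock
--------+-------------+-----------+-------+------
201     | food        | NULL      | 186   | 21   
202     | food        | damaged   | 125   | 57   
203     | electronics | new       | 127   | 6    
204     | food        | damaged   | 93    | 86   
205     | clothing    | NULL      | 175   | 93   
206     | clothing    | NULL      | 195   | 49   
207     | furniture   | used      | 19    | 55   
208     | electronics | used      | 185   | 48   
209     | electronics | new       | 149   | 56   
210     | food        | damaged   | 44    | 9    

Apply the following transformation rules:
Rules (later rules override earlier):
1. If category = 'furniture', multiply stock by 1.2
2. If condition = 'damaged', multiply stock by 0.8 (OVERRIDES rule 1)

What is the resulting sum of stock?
460.6

Step 1: Rule 2 takes priority for records with condition = 'damaged'
  - 3 records: 152 × 0.8 = 121.6
Step 2: Rule 1 applies to remaining records with category = 'furniture'
  - 1 records: 55 × 1.2 = 66.0
Step 3: Other records unchanged: 273
Step 4: Final sum = 121.6 + 66.0 + 273 = 460.6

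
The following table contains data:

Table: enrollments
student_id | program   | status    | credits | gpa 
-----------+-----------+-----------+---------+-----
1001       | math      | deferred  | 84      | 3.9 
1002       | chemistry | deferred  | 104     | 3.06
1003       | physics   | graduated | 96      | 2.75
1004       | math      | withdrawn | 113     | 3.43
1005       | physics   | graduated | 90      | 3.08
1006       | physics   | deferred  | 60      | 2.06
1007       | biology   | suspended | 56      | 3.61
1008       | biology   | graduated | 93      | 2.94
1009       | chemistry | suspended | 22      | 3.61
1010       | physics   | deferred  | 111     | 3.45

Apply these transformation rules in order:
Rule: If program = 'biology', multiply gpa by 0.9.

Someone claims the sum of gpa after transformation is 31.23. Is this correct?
Yes, the result is correct.

Step 1: Calculate the correct sum after transformation
Step 2: Apply multiplier 0.9 to records where program = 'biology'
Step 3: Correct result = 31.23
Step 4: Claimed result = 31.23
Step 5: 31.23 = 31.23 ✓
Conclusion: The claimed result is correct.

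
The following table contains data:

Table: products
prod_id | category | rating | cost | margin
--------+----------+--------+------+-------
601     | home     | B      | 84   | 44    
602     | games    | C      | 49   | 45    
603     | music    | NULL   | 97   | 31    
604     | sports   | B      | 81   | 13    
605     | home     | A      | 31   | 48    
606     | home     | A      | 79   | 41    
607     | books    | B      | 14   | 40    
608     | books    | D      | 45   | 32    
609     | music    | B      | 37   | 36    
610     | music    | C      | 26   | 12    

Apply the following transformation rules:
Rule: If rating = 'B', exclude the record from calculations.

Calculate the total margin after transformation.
209

Step 1: Identify records where rating = 'B'
Step 2: The excluded records sum to 133
Step 3: Original total margin = 342
Step 4: Remaining total = 342 - 133 = 209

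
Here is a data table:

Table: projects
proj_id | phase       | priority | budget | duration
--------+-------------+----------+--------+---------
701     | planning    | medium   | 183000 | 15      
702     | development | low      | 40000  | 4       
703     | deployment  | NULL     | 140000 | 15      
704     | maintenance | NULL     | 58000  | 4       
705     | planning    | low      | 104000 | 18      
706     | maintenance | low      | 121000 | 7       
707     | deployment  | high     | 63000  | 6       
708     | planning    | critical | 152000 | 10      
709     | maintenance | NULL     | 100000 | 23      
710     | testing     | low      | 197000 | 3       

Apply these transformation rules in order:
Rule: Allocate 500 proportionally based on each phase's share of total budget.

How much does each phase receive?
deployment: 87.65, development: 17.27, maintenance: 120.47, planning: 189.55, testing: 85.06

Step 1: Calculate total budget = 1158000
Step 2: Calculate each phase's proportion:
  deployment: 203000/1158000 = 17.53% → 87.65
  development: 40000/1158000 = 3.45% → 17.27
  maintenance: 279000/1158000 = 24.09% → 120.47
  planning: 439000/1158000 = 37.91% → 189.55
  testing: 197000/1158000 = 17.01% → 85.06
Step 3: Verify: sum of allocations ≈ 500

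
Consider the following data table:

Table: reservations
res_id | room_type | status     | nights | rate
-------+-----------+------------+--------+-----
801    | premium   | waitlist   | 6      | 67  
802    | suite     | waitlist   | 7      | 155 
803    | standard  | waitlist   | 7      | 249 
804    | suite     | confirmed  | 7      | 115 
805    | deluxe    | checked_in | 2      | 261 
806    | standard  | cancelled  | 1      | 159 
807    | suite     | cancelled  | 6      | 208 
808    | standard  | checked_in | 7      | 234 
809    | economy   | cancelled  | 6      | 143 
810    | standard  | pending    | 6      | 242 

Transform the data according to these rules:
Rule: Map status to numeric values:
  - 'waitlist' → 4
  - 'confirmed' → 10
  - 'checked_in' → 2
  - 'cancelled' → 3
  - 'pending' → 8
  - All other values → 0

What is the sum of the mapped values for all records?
43

Step 1: Apply mapping to each record
Step 2: Count by status:
  'waitlist': 3 records × 4 = 12
  'confirmed': 1 records × 10 = 10
  'checked_in': 2 records × 2 = 4
  'cancelled': 3 records × 3 = 9
  'pending': 1 records × 8 = 8
Step 3: Sum all mapped values = 43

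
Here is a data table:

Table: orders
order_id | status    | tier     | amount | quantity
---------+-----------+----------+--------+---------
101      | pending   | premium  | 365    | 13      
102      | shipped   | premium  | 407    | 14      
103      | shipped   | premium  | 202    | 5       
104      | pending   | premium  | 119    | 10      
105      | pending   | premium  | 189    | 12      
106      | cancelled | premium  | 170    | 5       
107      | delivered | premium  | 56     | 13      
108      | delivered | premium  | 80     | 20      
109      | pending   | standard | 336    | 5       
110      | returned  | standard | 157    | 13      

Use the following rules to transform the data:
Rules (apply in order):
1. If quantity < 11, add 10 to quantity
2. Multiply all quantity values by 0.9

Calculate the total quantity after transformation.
135.0

Step 1: Apply Rule 1 - Add 10 to records with quantity < 11
  - 4 records affected: 25 + (4 × 10) = 65
  - Unaffected records: 85
  - Sum after Rule 1: 150
Step 2: Apply Rule 2 - Multiply all by 0.9
  - 150 × 0.9 = 135.0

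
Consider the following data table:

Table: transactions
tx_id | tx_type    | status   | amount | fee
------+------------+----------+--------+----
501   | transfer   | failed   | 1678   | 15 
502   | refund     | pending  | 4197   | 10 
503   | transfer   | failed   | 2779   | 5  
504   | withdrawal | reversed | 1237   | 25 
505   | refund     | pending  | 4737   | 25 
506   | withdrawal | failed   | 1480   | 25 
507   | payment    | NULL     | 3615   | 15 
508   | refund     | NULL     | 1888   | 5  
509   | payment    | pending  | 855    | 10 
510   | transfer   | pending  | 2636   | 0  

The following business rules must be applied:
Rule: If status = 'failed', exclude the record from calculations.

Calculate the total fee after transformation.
90

Step 1: Identify records where status = 'failed'
Step 2: The excluded records sum to 45
Step 3: Original total fee = 135
Step 4: Remaining total = 135 - 45 = 90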